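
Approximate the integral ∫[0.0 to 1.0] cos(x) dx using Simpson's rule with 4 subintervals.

f(x) = cos(x)
a = 0.0, b = 1.0, n = 4
h = (b - a)/n = 0.250000

Simpson's rule: (h/3)[f(x₀) + 4f(x₁) + 2f(x₂) + ... + f(xₙ)]

x_0 = 0.0000, f(x_0) = 1.000000, coefficient = 1
x_1 = 0.2500, f(x_1) = 0.968912, coefficient = 4
x_2 = 0.5000, f(x_2) = 0.877583, coefficient = 2
x_3 = 0.7500, f(x_3) = 0.731689, coefficient = 4
x_4 = 1.0000, f(x_4) = 0.540302, coefficient = 1

I ≈ (0.250000/3) × 10.097873 = 0.841489
Exact value: 0.841471
Error: 0.000018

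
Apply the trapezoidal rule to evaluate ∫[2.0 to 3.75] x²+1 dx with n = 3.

f(x) = x²+1
a = 2.0, b = 3.75, n = 3
h = (b - a)/n = 0.583333

Trapezoidal rule: (h/2)[f(x₀) + 2f(x₁) + 2f(x₂) + ... + f(xₙ)]

x_0 = 2.0000, f(x_0) = 5.000000, coefficient = 1
x_1 = 2.5833, f(x_1) = 7.673611, coefficient = 2
x_2 = 3.1667, f(x_2) = 11.027778, coefficient = 2
x_3 = 3.7500, f(x_3) = 15.062500, coefficient = 1

I ≈ (0.583333/2) × 57.465278 = 16.760706
Exact value: 16.661458
Error: 0.099248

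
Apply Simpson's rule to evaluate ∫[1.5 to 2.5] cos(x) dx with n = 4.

f(x) = cos(x)
a = 1.5, b = 2.5, n = 4
h = (b - a)/n = 0.250000

Simpson's rule: (h/3)[f(x₀) + 4f(x₁) + 2f(x₂) + ... + f(xₙ)]

x_0 = 1.5000, f(x_0) = 0.070737, coefficient = 1
x_1 = 1.7500, f(x_1) = -0.178246, coefficient = 4
x_2 = 2.0000, f(x_2) = -0.416147, coefficient = 2
x_3 = 2.2500, f(x_3) = -0.628174, coefficient = 4
x_4 = 2.5000, f(x_4) = -0.801144, coefficient = 1

I ≈ (0.250000/3) × -4.788379 = -0.399032
Exact value: -0.399023
Error: 0.000009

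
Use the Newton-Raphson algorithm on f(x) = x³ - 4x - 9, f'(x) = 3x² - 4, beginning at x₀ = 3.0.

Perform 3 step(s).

f(x) = x³ - 4x - 9
f'(x) = 3x² - 4
x₀ = 3.0

Newton-Raphson formula: x_{n+1} = x_n - f(x_n)/f'(x_n)

Iteration 1:
  f(3.000000) = 6.000000
  f'(3.000000) = 23.000000
  x_1 = 3.000000 - 6.000000/23.000000 = 2.739130
Iteration 2:
  f(2.739130) = 0.594723
  f'(2.739130) = 18.508507
  x_2 = 2.739130 - 0.594723/18.508507 = 2.706998
Iteration 3:
  f(2.706998) = 0.008451
  f'(2.706998) = 17.983514
  x_3 = 2.706998 - 0.008451/17.983514 = 2.706528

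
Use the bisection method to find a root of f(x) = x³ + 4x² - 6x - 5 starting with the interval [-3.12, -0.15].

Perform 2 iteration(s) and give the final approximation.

f(x) = x³ + 4x² - 6x - 5
Initial interval: [-3.12, -0.15]

Iteration 1:
  c_1 = (-3.120000 + (-0.150000))/2 = -1.635000
  f(c_1) = f(-1.635000) = 11.132177
  f(a) × f(c) ≥ 0, new interval: [-1.635000, -0.150000]
Iteration 2:
  c_2 = (-1.635000 + (-0.150000))/2 = -0.892500
  f(c_2) = f(-0.892500) = 2.830299
  f(a) × f(c) ≥ 0, new interval: [-0.892500, -0.150000]

After 2 iteration(s), the approximation is c_2 = -0.892500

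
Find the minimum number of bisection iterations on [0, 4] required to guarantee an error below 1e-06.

We need (b-a)/2^n ≤ 1e-06
(4 - 0)/2^n ≤ 1e-06
4/2^n ≤ 1e-06
2^n ≥ 4000000
n ≥ log₂(4000000) = 21.93
n ≥ 22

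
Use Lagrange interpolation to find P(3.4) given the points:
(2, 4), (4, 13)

Lagrange interpolation formula:
P(x) = Σ yᵢ × Lᵢ(x)
where Lᵢ(x) = Π_{j≠i} (x - xⱼ)/(xᵢ - xⱼ)

L_0(3.4) = (3.4 - 4)/(2 - 4) = 0.300000
L_1(3.4) = (3.4 - 2)/(4 - 2) = 0.700000

P(3.4) = 4×L_0(3.4) + 13×L_1(3.4)
P(3.4) = 10.300000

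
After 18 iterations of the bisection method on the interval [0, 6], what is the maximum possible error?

Bisection error bound: |error| ≤ (b-a)/2^n
|error| ≤ (6 - 0)/2^18 = 6/2^18
|error| ≤ 0.0000228882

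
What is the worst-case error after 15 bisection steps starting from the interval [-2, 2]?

Bisection error bound: |error| ≤ (b-a)/2^n
|error| ≤ (2 - (-2))/2^15 = 4/2^15
|error| ≤ 0.0001220703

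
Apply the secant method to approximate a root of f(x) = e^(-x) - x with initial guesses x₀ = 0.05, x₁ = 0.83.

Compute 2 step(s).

f(x) = e^(-x) - x
x₀ = 0.05, x₁ = 0.83

Secant formula: x_{n+1} = x_n - f(x_n)(x_n - x_{n-1})/(f(x_n) - f(x_{n-1}))

Iteration 1:
  f(0.050000) = 0.901229
  f(0.830000) = -0.393951
  x_2 = 0.830000 - (-0.393951)×(0.830000 - 0.050000)/(-0.393951 - 0.901229)
       = 0.592750
Iteration 2:
  f(0.830000) = -0.393951
  f(0.592750) = -0.039945
  x_3 = 0.592750 - (-0.039945)×(0.592750 - 0.830000)/(-0.039945 - (-0.393951))
       = 0.565979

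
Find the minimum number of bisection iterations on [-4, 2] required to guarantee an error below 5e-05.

We need (b-a)/2^n ≤ 5e-05
(2 - (-4))/2^n ≤ 5e-05
6/2^n ≤ 5e-05
2^n ≥ 120000
n ≥ log₂(120000) = 16.87
n ≥ 17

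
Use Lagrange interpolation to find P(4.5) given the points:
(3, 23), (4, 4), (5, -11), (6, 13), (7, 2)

Lagrange interpolation formula:
P(x) = Σ yᵢ × Lᵢ(x)
where Lᵢ(x) = Π_{j≠i} (x - xⱼ)/(xᵢ - xⱼ)

L_0(4.5) = (4.5 - 4)/(3 - 4) × (4.5 - 5)/(3 - 5) × (4.5 - 6)/(3 - 6) × (4.5 - 7)/(3 - 7) = -0.039062
L_1(4.5) = (4.5 - 3)/(4 - 3) × (4.5 - 5)/(4 - 5) × (4.5 - 6)/(4 - 6) × (4.5 - 7)/(4 - 7) = 0.468750
L_2(4.5) = (4.5 - 3)/(5 - 3) × (4.5 - 4)/(5 - 4) × (4.5 - 6)/(5 - 6) × (4.5 - 7)/(5 - 7) = 0.703125
L_3(4.5) = (4.5 - 3)/(6 - 3) × (4.5 - 4)/(6 - 4) × (4.5 - 5)/(6 - 5) × (4.5 - 7)/(6 - 7) = -0.156250
L_4(4.5) = (4.5 - 3)/(7 - 3) × (4.5 - 4)/(7 - 4) × (4.5 - 5)/(7 - 5) × (4.5 - 6)/(7 - 6) = 0.023438

P(4.5) = 23×L_0(4.5) + 4×L_1(4.5) + (-11)×L_2(4.5) + 13×L_3(4.5) + 2×L_4(4.5)
P(4.5) = -8.742188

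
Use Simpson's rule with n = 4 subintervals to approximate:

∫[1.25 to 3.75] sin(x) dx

f(x) = sin(x)
a = 1.25, b = 3.75, n = 4
h = (b - a)/n = 0.625000

Simpson's rule: (h/3)[f(x₀) + 4f(x₁) + 2f(x₂) + ... + f(xₙ)]

x_0 = 1.2500, f(x_0) = 0.948985, coefficient = 1
x_1 = 1.8750, f(x_1) = 0.954086, coefficient = 4
x_2 = 2.5000, f(x_2) = 0.598472, coefficient = 2
x_3 = 3.1250, f(x_3) = 0.016592, coefficient = 4
x_4 = 3.7500, f(x_4) = -0.571561, coefficient = 1

I ≈ (0.625000/3) × 5.457078 = 1.136891
Exact value: 1.135882
Error: 0.001010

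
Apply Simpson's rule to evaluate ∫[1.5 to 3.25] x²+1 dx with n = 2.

f(x) = x²+1
a = 1.5, b = 3.25, n = 2
h = (b - a)/n = 0.875000

Simpson's rule: (h/3)[f(x₀) + 4f(x₁) + 2f(x₂) + ... + f(xₙ)]

x_0 = 1.5000, f(x_0) = 3.250000, coefficient = 1
x_1 = 2.3750, f(x_1) = 6.640625, coefficient = 4
x_2 = 3.2500, f(x_2) = 11.562500, coefficient = 1

I ≈ (0.875000/3) × 41.375000 = 12.067708
Exact value: 12.067708
Error: 0.000000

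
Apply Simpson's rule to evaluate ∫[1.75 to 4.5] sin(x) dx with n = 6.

f(x) = sin(x)
a = 1.75, b = 4.5, n = 6
h = (b - a)/n = 0.458333

Simpson's rule: (h/3)[f(x₀) + 4f(x₁) + 2f(x₂) + ... + f(xₙ)]

x_0 = 1.7500, f(x_0) = 0.983986, coefficient = 1
x_1 = 2.2083, f(x_1) = 0.803564, coefficient = 4
x_2 = 2.6667, f(x_2) = 0.457273, coefficient = 2
x_3 = 3.1250, f(x_3) = 0.016592, coefficient = 4
x_4 = 3.5833, f(x_4) = -0.427514, coefficient = 2
x_5 = 4.0417, f(x_5) = -0.783373, coefficient = 4
x_6 = 4.5000, f(x_6) = -0.977530, coefficient = 1

I ≈ (0.458333/3) × 0.213106 = 0.032558
Exact value: 0.032550
Error: 0.000008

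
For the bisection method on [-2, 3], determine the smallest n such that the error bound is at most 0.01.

We need (b-a)/2^n ≤ 0.01
(3 - (-2))/2^n ≤ 0.01
5/2^n ≤ 0.01
2^n ≥ 500
n ≥ log₂(500) = 8.97
n ≥ 9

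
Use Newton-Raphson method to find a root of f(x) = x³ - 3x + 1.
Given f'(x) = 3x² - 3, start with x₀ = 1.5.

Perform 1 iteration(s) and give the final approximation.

f(x) = x³ - 3x + 1
f'(x) = 3x² - 3
x₀ = 1.5

Newton-Raphson formula: x_{n+1} = x_n - f(x_n)/f'(x_n)

Iteration 1:
  f(1.500000) = -0.125000
  f'(1.500000) = 3.750000
  x_1 = 1.500000 - (-0.125000)/3.750000 = 1.533333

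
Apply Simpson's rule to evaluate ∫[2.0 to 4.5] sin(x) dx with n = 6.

f(x) = sin(x)
a = 2.0, b = 4.5, n = 6
h = (b - a)/n = 0.416667

Simpson's rule: (h/3)[f(x₀) + 4f(x₁) + 2f(x₂) + ... + f(xₙ)]

x_0 = 2.0000, f(x_0) = 0.909297, coefficient = 1
x_1 = 2.4167, f(x_1) = 0.663080, coefficient = 4
x_2 = 2.8333, f(x_2) = 0.303400, coefficient = 2
x_3 = 3.2500, f(x_3) = -0.108195, coefficient = 4
x_4 = 3.6667, f(x_4) = -0.501277, coefficient = 2
x_5 = 4.0833, f(x_5) = -0.808584, coefficient = 4
x_6 = 4.5000, f(x_6) = -0.977530, coefficient = 1

I ≈ (0.416667/3) × -1.478780 = -0.205386
Exact value: -0.205351
Error: 0.000035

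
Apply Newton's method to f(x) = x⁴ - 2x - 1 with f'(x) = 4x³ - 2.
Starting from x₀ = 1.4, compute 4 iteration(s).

f(x) = x⁴ - 2x - 1
f'(x) = 4x³ - 2
x₀ = 1.4

Newton-Raphson formula: x_{n+1} = x_n - f(x_n)/f'(x_n)

Iteration 1:
  f(1.400000) = 0.041600
  f'(1.400000) = 8.976000
  x_1 = 1.400000 - 0.041600/8.976000 = 1.395365
Iteration 2:
  f(1.395365) = 0.000252
  f'(1.395365) = 8.867355
  x_2 = 1.395365 - 0.000252/8.867355 = 1.395337
Iteration 3:
  f(1.395337) = 0.000000
  f'(1.395337) = 8.866691
  x_3 = 1.395337 - 0.000000/8.866691 = 1.395337
Iteration 4:
  f(1.395337) = 0.000000
  f'(1.395337) = 8.866691
  x_4 = 1.395337 - 0.000000/8.866691 = 1.395337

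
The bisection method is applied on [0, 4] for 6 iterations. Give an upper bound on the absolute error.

Bisection error bound: |error| ≤ (b-a)/2^n
|error| ≤ (4 - 0)/2^6 = 4/2^6
|error| ≤ 0.0625000000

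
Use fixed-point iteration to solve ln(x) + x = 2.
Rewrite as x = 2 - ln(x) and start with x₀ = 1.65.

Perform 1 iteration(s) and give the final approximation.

Equation: ln(x) + x = 2
Fixed-point form: x = 2 - ln(x)
x₀ = 1.65

x_1 = g(1.650000) = 1.499225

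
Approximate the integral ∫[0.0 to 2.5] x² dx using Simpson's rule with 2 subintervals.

f(x) = x²
a = 0.0, b = 2.5, n = 2
h = (b - a)/n = 1.250000

Simpson's rule: (h/3)[f(x₀) + 4f(x₁) + 2f(x₂) + ... + f(xₙ)]

x_0 = 0.0000, f(x_0) = 0.000000, coefficient = 1
x_1 = 1.2500, f(x_1) = 1.562500, coefficient = 4
x_2 = 2.5000, f(x_2) = 6.250000, coefficient = 1

I ≈ (1.250000/3) × 12.500000 = 5.208333
Exact value: 5.208333
Error: 0.000000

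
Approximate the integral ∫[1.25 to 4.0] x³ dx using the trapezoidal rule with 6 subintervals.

f(x) = x³
a = 1.25, b = 4.0, n = 6
h = (b - a)/n = 0.458333

Trapezoidal rule: (h/2)[f(x₀) + 2f(x₁) + 2f(x₂) + ... + f(xₙ)]

x_0 = 1.2500, f(x_0) = 1.953125, coefficient = 1
x_1 = 1.7083, f(x_1) = 4.985605, coefficient = 2
x_2 = 2.1667, f(x_2) = 10.171296, coefficient = 2
x_3 = 2.6250, f(x_3) = 18.087891, coefficient = 2
x_4 = 3.0833, f(x_4) = 29.313079, coefficient = 2
x_5 = 3.5417, f(x_5) = 44.424552, coefficient = 2
x_6 = 4.0000, f(x_6) = 64.000000, coefficient = 1

I ≈ (0.458333/2) × 279.917969 = 64.147868
Exact value: 63.389648
Error: 0.758219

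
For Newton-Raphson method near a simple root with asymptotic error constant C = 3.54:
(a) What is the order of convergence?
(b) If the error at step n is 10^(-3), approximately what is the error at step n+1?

(a) Newton-Raphson has quadratic (order 2) convergence near simple roots.
    This means |e_{n+1}| ≈ C|e_n|².

(b) With |e_n| = 10^(-3) and C = 3.54:
    |e_{n+1}| ≈ 3.54 × (10^(-3))² = 3.54 × 10^(-6)

(a) 2 (quadratic); (b) |e_{n+1}| ≈ 3.540e-06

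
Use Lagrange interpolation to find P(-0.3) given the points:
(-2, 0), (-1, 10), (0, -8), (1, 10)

Lagrange interpolation formula:
P(x) = Σ yᵢ × Lᵢ(x)
where Lᵢ(x) = Π_{j≠i} (x - xⱼ)/(xᵢ - xⱼ)

L_0(-0.3) = (-0.3 - (-1))/(-2 - (-1)) × (-0.3 - 0)/(-2 - 0) × (-0.3 - 1)/(-2 - 1) = -0.045500
L_1(-0.3) = (-0.3 - (-2))/(-1 - (-2)) × (-0.3 - 0)/(-1 - 0) × (-0.3 - 1)/(-1 - 1) = 0.331500
L_2(-0.3) = (-0.3 - (-2))/(0 - (-2)) × (-0.3 - (-1))/(0 - (-1)) × (-0.3 - 1)/(0 - 1) = 0.773500
L_3(-0.3) = (-0.3 - (-2))/(1 - (-2)) × (-0.3 - (-1))/(1 - (-1)) × (-0.3 - 0)/(1 - 0) = -0.059500

P(-0.3) = 0×L_0(-0.3) + 10×L_1(-0.3) + (-8)×L_2(-0.3) + 10×L_3(-0.3)
P(-0.3) = -3.468000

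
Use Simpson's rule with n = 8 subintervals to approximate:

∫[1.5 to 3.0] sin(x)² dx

f(x) = sin(x)²
a = 1.5, b = 3.0, n = 8
h = (b - a)/n = 0.187500

Simpson's rule: (h/3)[f(x₀) + 4f(x₁) + 2f(x₂) + ... + f(xₙ)]

x_0 = 1.5000, f(x_0) = 0.994996, coefficient = 1
x_1 = 1.6875, f(x_1) = 0.986442, coefficient = 4
x_2 = 1.8750, f(x_2) = 0.910280, coefficient = 2
x_3 = 2.0625, f(x_3) = 0.777095, coefficient = 4
x_4 = 2.2500, f(x_4) = 0.605398, coefficient = 2
x_5 = 2.4375, f(x_5) = 0.419052, coefficient = 4
x_6 = 2.6250, f(x_6) = 0.243957, coefficient = 2
x_7 = 2.8125, f(x_7) = 0.104448, coefficient = 4
x_8 = 3.0000, f(x_8) = 0.019915, coefficient = 1

I ≈ (0.187500/3) × 13.682330 = 0.855146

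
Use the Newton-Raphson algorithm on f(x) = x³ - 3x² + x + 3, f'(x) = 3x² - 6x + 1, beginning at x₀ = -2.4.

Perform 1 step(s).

f(x) = x³ - 3x² + x + 3
f'(x) = 3x² - 6x + 1
x₀ = -2.4

Newton-Raphson formula: x_{n+1} = x_n - f(x_n)/f'(x_n)

Iteration 1:
  f(-2.400000) = -30.504000
  f'(-2.400000) = 32.680000
  x_1 = -2.400000 - (-30.504000)/32.680000 = -1.466585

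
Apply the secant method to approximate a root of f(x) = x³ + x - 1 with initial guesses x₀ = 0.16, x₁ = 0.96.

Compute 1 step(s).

f(x) = x³ + x - 1
x₀ = 0.16, x₁ = 0.96

Secant formula: x_{n+1} = x_n - f(x_n)(x_n - x_{n-1})/(f(x_n) - f(x_{n-1}))

Iteration 1:
  f(0.160000) = -0.835904
  f(0.960000) = 0.844736
  x_2 = 0.960000 - 0.844736×(0.960000 - 0.160000)/(0.844736 - (-0.835904))
       = 0.557898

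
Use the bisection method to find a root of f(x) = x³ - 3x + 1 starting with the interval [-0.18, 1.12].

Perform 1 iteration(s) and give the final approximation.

f(x) = x³ - 3x + 1
Initial interval: [-0.18, 1.12]

Iteration 1:
  c_1 = (-0.180000 + 1.120000)/2 = 0.470000
  f(c_1) = f(0.470000) = -0.306177
  f(a) × f(c) < 0, new interval: [-0.180000, 0.470000]

After 1 iteration(s), the approximation is c_1 = 0.470000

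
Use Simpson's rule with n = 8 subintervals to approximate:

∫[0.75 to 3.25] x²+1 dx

f(x) = x²+1
a = 0.75, b = 3.25, n = 8
h = (b - a)/n = 0.312500

Simpson's rule: (h/3)[f(x₀) + 4f(x₁) + 2f(x₂) + ... + f(xₙ)]

x_0 = 0.7500, f(x_0) = 1.562500, coefficient = 1
x_1 = 1.0625, f(x_1) = 2.128906, coefficient = 4
x_2 = 1.3750, f(x_2) = 2.890625, coefficient = 2
x_3 = 1.6875, f(x_3) = 3.847656, coefficient = 4
x_4 = 2.0000, f(x_4) = 5.000000, coefficient = 2
x_5 = 2.3125, f(x_5) = 6.347656, coefficient = 4
x_6 = 2.6250, f(x_6) = 7.890625, coefficient = 2
x_7 = 2.9375, f(x_7) = 9.628906, coefficient = 4
x_8 = 3.2500, f(x_8) = 11.562500, coefficient = 1

I ≈ (0.312500/3) × 132.500000 = 13.802083
Exact value: 13.802083
Error: 0.000000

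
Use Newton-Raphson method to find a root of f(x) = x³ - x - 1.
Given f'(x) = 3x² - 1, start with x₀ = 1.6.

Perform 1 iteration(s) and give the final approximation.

f(x) = x³ - x - 1
f'(x) = 3x² - 1
x₀ = 1.6

Newton-Raphson formula: x_{n+1} = x_n - f(x_n)/f'(x_n)

Iteration 1:
  f(1.600000) = 1.496000
  f'(1.600000) = 6.680000
  x_1 = 1.600000 - 1.496000/6.680000 = 1.376048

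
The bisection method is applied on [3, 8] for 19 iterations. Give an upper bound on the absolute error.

Bisection error bound: |error| ≤ (b-a)/2^n
|error| ≤ (8 - 3)/2^19 = 5/2^19
|error| ≤ 0.0000095367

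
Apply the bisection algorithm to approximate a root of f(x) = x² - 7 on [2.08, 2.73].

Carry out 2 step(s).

f(x) = x² - 7
Initial interval: [2.08, 2.73]

Iteration 1:
  c_1 = (2.080000 + 2.730000)/2 = 2.405000
  f(c_1) = f(2.405000) = -1.215975
  f(a) × f(c) ≥ 0, new interval: [2.405000, 2.730000]
Iteration 2:
  c_2 = (2.405000 + 2.730000)/2 = 2.567500
  f(c_2) = f(2.567500) = -0.407944
  f(a) × f(c) ≥ 0, new interval: [2.567500, 2.730000]

After 2 iteration(s), the approximation is c_2 = 2.567500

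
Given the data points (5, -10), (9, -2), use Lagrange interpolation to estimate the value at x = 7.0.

Lagrange interpolation formula:
P(x) = Σ yᵢ × Lᵢ(x)
where Lᵢ(x) = Π_{j≠i} (x - xⱼ)/(xᵢ - xⱼ)

L_0(7.0) = (7.0 - 9)/(5 - 9) = 0.500000
L_1(7.0) = (7.0 - 5)/(9 - 5) = 0.500000

P(7.0) = (-10)×L_0(7.0) + (-2)×L_1(7.0)
P(7.0) = -6.000000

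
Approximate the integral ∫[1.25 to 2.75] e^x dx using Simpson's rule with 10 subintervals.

f(x) = e^x
a = 1.25, b = 2.75, n = 10
h = (b - a)/n = 0.150000

Simpson's rule: (h/3)[f(x₀) + 4f(x₁) + 2f(x₂) + ... + f(xₙ)]

x_0 = 1.2500, f(x_0) = 3.490343, coefficient = 1
x_1 = 1.4000, f(x_1) = 4.055200, coefficient = 4
x_2 = 1.5500, f(x_2) = 4.711470, coefficient = 2
x_3 = 1.7000, f(x_3) = 5.473947, coefficient = 4
x_4 = 1.8500, f(x_4) = 6.359820, coefficient = 2
x_5 = 2.0000, f(x_5) = 7.389056, coefficient = 4
x_6 = 2.1500, f(x_6) = 8.584858, coefficient = 2
x_7 = 2.3000, f(x_7) = 9.974182, coefficient = 4
x_8 = 2.4500, f(x_8) = 11.588347, coefficient = 2
x_9 = 2.6000, f(x_9) = 13.463738, coefficient = 4
x_10 = 2.7500, f(x_10) = 15.642632, coefficient = 1

I ≈ (0.150000/3) × 243.046460 = 12.152323
Exact value: 12.152289
Error: 0.000034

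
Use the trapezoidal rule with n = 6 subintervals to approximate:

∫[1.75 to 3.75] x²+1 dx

f(x) = x²+1
a = 1.75, b = 3.75, n = 6
h = (b - a)/n = 0.333333

Trapezoidal rule: (h/2)[f(x₀) + 2f(x₁) + 2f(x₂) + ... + f(xₙ)]

x_0 = 1.7500, f(x_0) = 4.062500, coefficient = 1
x_1 = 2.0833, f(x_1) = 5.340278, coefficient = 2
x_2 = 2.4167, f(x_2) = 6.840278, coefficient = 2
x_3 = 2.7500, f(x_3) = 8.562500, coefficient = 2
x_4 = 3.0833, f(x_4) = 10.506944, coefficient = 2
x_5 = 3.4167, f(x_5) = 12.673611, coefficient = 2
x_6 = 3.7500, f(x_6) = 15.062500, coefficient = 1

I ≈ (0.333333/2) × 106.972222 = 17.828704
Exact value: 17.791667
Error: 0.037037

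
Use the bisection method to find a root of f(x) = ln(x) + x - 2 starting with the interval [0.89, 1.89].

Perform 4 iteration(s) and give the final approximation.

f(x) = ln(x) + x - 2
Initial interval: [0.89, 1.89]

Iteration 1:
  c_1 = (0.890000 + 1.890000)/2 = 1.390000
  f(c_1) = f(1.390000) = -0.280696
  f(a) × f(c) ≥ 0, new interval: [1.390000, 1.890000]
Iteration 2:
  c_2 = (1.390000 + 1.890000)/2 = 1.640000
  f(c_2) = f(1.640000) = 0.134696
  f(a) × f(c) < 0, new interval: [1.390000, 1.640000]
Iteration 3:
  c_3 = (1.390000 + 1.640000)/2 = 1.515000
  f(c_3) = f(1.515000) = -0.069585
  f(a) × f(c) ≥ 0, new interval: [1.515000, 1.640000]
Iteration 4:
  c_4 = (1.515000 + 1.640000)/2 = 1.577500
  f(c_4) = f(1.577500) = 0.033341
  f(a) × f(c) < 0, new interval: [1.515000, 1.577500]

After 4 iteration(s), the approximation is c_4 = 1.577500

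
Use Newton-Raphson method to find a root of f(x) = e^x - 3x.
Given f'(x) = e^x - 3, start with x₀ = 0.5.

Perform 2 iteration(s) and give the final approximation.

f(x) = e^x - 3x
f'(x) = e^x - 3
x₀ = 0.5

Newton-Raphson formula: x_{n+1} = x_n - f(x_n)/f'(x_n)

Iteration 1:
  f(0.500000) = 0.148721
  f'(0.500000) = -1.351279
  x_1 = 0.500000 - 0.148721/(-1.351279) = 0.610060
Iteration 2:
  f(0.610060) = 0.010362
  f'(0.610060) = -1.159459
  x_2 = 0.610060 - 0.010362/(-1.159459) = 0.618997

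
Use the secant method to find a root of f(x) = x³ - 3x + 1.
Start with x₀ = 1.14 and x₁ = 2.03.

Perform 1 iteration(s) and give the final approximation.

f(x) = x³ - 3x + 1
x₀ = 1.14, x₁ = 2.03

Secant formula: x_{n+1} = x_n - f(x_n)(x_n - x_{n-1})/(f(x_n) - f(x_{n-1}))

Iteration 1:
  f(1.140000) = -0.938456
  f(2.030000) = 3.275427
  x_2 = 2.030000 - 3.275427×(2.030000 - 1.140000)/(3.275427 - (-0.938456))
       = 1.338208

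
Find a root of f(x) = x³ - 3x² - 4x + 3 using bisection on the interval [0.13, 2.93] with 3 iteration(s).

f(x) = x³ - 3x² - 4x + 3
Initial interval: [0.13, 2.93]

Iteration 1:
  c_1 = (0.130000 + 2.930000)/2 = 1.530000
  f(c_1) = f(1.530000) = -6.561123
  f(a) × f(c) < 0, new interval: [0.130000, 1.530000]
Iteration 2:
  c_2 = (0.130000 + 1.530000)/2 = 0.830000
  f(c_2) = f(0.830000) = -1.814913
  f(a) × f(c) < 0, new interval: [0.130000, 0.830000]
Iteration 3:
  c_3 = (0.130000 + 0.830000)/2 = 0.480000
  f(c_3) = f(0.480000) = 0.499392
  f(a) × f(c) ≥ 0, new interval: [0.480000, 0.830000]

After 3 iteration(s), the approximation is c_3 = 0.480000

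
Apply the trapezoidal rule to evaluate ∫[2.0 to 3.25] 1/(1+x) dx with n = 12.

f(x) = 1/(1+x)
a = 2.0, b = 3.25, n = 12
h = (b - a)/n = 0.104167

Trapezoidal rule: (h/2)[f(x₀) + 2f(x₁) + 2f(x₂) + ... + f(xₙ)]

x_0 = 2.0000, f(x_0) = 0.333333, coefficient = 1
x_1 = 2.1042, f(x_1) = 0.322148, coefficient = 2
x_2 = 2.2083, f(x_2) = 0.311688, coefficient = 2
x_3 = 2.3125, f(x_3) = 0.301887, coefficient = 2
x_4 = 2.4167, f(x_4) = 0.292683, coefficient = 2
x_5 = 2.5208, f(x_5) = 0.284024, coefficient = 2
x_6 = 2.6250, f(x_6) = 0.275862, coefficient = 2
x_7 = 2.7292, f(x_7) = 0.268156, coefficient = 2
x_8 = 2.8333, f(x_8) = 0.260870, coefficient = 2
x_9 = 2.9375, f(x_9) = 0.253968, coefficient = 2
x_10 = 3.0417, f(x_10) = 0.247423, coefficient = 2
x_11 = 3.1458, f(x_11) = 0.241206, coefficient = 2
x_12 = 3.2500, f(x_12) = 0.235294, coefficient = 1

I ≈ (0.104167/2) × 6.688456 = 0.348357
Exact value: 0.348307
Error: 0.000050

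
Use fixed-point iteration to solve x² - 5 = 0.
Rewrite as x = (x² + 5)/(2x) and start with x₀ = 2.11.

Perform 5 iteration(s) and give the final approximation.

Equation: x² - 5 = 0
Fixed-point form: x = (x² + 5)/(2x)
x₀ = 2.11

x_1 = g(2.110000) = 2.239834
x_2 = g(2.239834) = 2.236071
x_3 = g(2.236071) = 2.236068
x_4 = g(2.236068) = 2.236068
x_5 = g(2.236068) = 2.236068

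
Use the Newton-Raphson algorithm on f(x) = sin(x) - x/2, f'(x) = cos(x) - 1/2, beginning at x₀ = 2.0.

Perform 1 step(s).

f(x) = sin(x) - x/2
f'(x) = cos(x) - 1/2
x₀ = 2.0

Newton-Raphson formula: x_{n+1} = x_n - f(x_n)/f'(x_n)

Iteration 1:
  f(2.000000) = -0.090703
  f'(2.000000) = -0.916147
  x_1 = 2.000000 - (-0.090703)/(-0.916147) = 1.900996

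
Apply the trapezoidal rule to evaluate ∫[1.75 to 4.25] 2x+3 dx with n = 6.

f(x) = 2x+3
a = 1.75, b = 4.25, n = 6
h = (b - a)/n = 0.416667

Trapezoidal rule: (h/2)[f(x₀) + 2f(x₁) + 2f(x₂) + ... + f(xₙ)]

x_0 = 1.7500, f(x_0) = 6.500000, coefficient = 1
x_1 = 2.1667, f(x_1) = 7.333333, coefficient = 2
x_2 = 2.5833, f(x_2) = 8.166667, coefficient = 2
x_3 = 3.0000, f(x_3) = 9.000000, coefficient = 2
x_4 = 3.4167, f(x_4) = 9.833333, coefficient = 2
x_5 = 3.8333, f(x_5) = 10.666667, coefficient = 2
x_6 = 4.2500, f(x_6) = 11.500000, coefficient = 1

I ≈ (0.416667/2) × 108.000000 = 22.500000
Exact value: 22.500000
Error: 0.000000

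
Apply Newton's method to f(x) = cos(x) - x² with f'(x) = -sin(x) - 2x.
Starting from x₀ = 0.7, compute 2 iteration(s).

f(x) = cos(x) - x²
f'(x) = -sin(x) - 2x
x₀ = 0.7

Newton-Raphson formula: x_{n+1} = x_n - f(x_n)/f'(x_n)

Iteration 1:
  f(0.700000) = 0.274842
  f'(0.700000) = -2.044218
  x_1 = 0.700000 - 0.274842/(-2.044218) = 0.834449
Iteration 2:
  f(0.834449) = -0.024718
  f'(0.834449) = -2.409823
  x_2 = 0.834449 - (-0.024718)/(-2.409823) = 0.824191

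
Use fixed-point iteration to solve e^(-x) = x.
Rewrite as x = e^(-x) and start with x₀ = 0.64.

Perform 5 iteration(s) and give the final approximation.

Equation: e^(-x) = x
Fixed-point form: x = e^(-x)
x₀ = 0.64

x_1 = g(0.640000) = 0.527292
x_2 = g(0.527292) = 0.590201
x_3 = g(0.590201) = 0.554216
x_4 = g(0.554216) = 0.574523
x_5 = g(0.574523) = 0.562974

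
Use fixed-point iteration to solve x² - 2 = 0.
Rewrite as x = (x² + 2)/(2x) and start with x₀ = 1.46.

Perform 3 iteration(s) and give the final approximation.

Equation: x² - 2 = 0
Fixed-point form: x = (x² + 2)/(2x)
x₀ = 1.46

x_1 = g(1.460000) = 1.414932
x_2 = g(1.414932) = 1.414214
x_3 = g(1.414214) = 1.414214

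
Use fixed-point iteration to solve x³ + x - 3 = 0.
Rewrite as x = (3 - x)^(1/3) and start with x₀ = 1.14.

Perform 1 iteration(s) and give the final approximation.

Equation: x³ + x - 3 = 0
Fixed-point form: x = (3 - x)^(1/3)
x₀ = 1.14

x_1 = g(1.140000) = 1.229809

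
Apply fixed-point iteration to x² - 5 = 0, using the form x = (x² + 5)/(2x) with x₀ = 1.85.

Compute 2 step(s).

Equation: x² - 5 = 0
Fixed-point form: x = (x² + 5)/(2x)
x₀ = 1.85

x_1 = g(1.850000) = 2.276351
x_2 = g(2.276351) = 2.236424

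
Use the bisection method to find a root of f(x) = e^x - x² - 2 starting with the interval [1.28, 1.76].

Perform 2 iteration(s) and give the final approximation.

f(x) = e^x - x² - 2
Initial interval: [1.28, 1.76]

Iteration 1:
  c_1 = (1.280000 + 1.760000)/2 = 1.520000
  f(c_1) = f(1.520000) = 0.261825
  f(a) × f(c) < 0, new interval: [1.280000, 1.520000]
Iteration 2:
  c_2 = (1.280000 + 1.520000)/2 = 1.400000
  f(c_2) = f(1.400000) = 0.095200
  f(a) × f(c) < 0, new interval: [1.280000, 1.400000]

After 2 iteration(s), the approximation is c_2 = 1.400000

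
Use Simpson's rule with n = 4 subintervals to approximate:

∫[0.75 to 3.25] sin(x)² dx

f(x) = sin(x)²
a = 0.75, b = 3.25, n = 4
h = (b - a)/n = 0.625000

Simpson's rule: (h/3)[f(x₀) + 4f(x₁) + 2f(x₂) + ... + f(xₙ)]

x_0 = 0.7500, f(x_0) = 0.464631, coefficient = 1
x_1 = 1.3750, f(x_1) = 0.962151, coefficient = 4
x_2 = 2.0000, f(x_2) = 0.826822, coefficient = 2
x_3 = 2.6250, f(x_3) = 0.243957, coefficient = 4
x_4 = 3.2500, f(x_4) = 0.011706, coefficient = 1

I ≈ (0.625000/3) × 6.954415 = 1.448836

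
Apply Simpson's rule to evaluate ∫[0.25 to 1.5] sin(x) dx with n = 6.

f(x) = sin(x)
a = 0.25, b = 1.5, n = 6
h = (b - a)/n = 0.208333

Simpson's rule: (h/3)[f(x₀) + 4f(x₁) + 2f(x₂) + ... + f(xₙ)]

x_0 = 0.2500, f(x_0) = 0.247404, coefficient = 1
x_1 = 0.4583, f(x_1) = 0.442454, coefficient = 4
x_2 = 0.6667, f(x_2) = 0.618370, coefficient = 2
x_3 = 0.8750, f(x_3) = 0.767544, coefficient = 4
x_4 = 1.0833, f(x_4) = 0.883524, coefficient = 2
x_5 = 1.2917, f(x_5) = 0.961296, coefficient = 4
x_6 = 1.5000, f(x_6) = 0.997495, coefficient = 1

I ≈ (0.208333/3) × 12.933859 = 0.898185
Exact value: 0.898175
Error: 0.000009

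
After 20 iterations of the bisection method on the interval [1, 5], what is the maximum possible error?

Bisection error bound: |error| ≤ (b-a)/2^n
|error| ≤ (5 - 1)/2^20 = 4/2^20
|error| ≤ 0.0000038147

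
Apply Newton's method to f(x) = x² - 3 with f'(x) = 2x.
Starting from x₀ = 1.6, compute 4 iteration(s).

f(x) = x² - 3
f'(x) = 2x
x₀ = 1.6

Newton-Raphson formula: x_{n+1} = x_n - f(x_n)/f'(x_n)

Iteration 1:
  f(1.600000) = -0.440000
  f'(1.600000) = 3.200000
  x_1 = 1.600000 - (-0.440000)/3.200000 = 1.737500
Iteration 2:
  f(1.737500) = 0.018906
  f'(1.737500) = 3.475000
  x_2 = 1.737500 - 0.018906/3.475000 = 1.732059
Iteration 3:
  f(1.732059) = 0.000030
  f'(1.732059) = 3.464119
  x_3 = 1.732059 - 0.000030/3.464119 = 1.732051
Iteration 4:
  f(1.732051) = 0.000000
  f'(1.732051) = 3.464102
  x_4 = 1.732051 - 0.000000/3.464102 = 1.732051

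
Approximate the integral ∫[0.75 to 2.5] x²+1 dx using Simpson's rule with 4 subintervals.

f(x) = x²+1
a = 0.75, b = 2.5, n = 4
h = (b - a)/n = 0.437500

Simpson's rule: (h/3)[f(x₀) + 4f(x₁) + 2f(x₂) + ... + f(xₙ)]

x_0 = 0.7500, f(x_0) = 1.562500, coefficient = 1
x_1 = 1.1875, f(x_1) = 2.410156, coefficient = 4
x_2 = 1.6250, f(x_2) = 3.640625, coefficient = 2
x_3 = 2.0625, f(x_3) = 5.253906, coefficient = 4
x_4 = 2.5000, f(x_4) = 7.250000, coefficient = 1

I ≈ (0.437500/3) × 46.750000 = 6.817708
Exact value: 6.817708
Error: 0.000000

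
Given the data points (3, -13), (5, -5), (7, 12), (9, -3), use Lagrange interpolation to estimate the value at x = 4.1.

Lagrange interpolation formula:
P(x) = Σ yᵢ × Lᵢ(x)
where Lᵢ(x) = Π_{j≠i} (x - xⱼ)/(xᵢ - xⱼ)

L_0(4.1) = (4.1 - 5)/(3 - 5) × (4.1 - 7)/(3 - 7) × (4.1 - 9)/(3 - 9) = 0.266438
L_1(4.1) = (4.1 - 3)/(5 - 3) × (4.1 - 7)/(5 - 7) × (4.1 - 9)/(5 - 9) = 0.976937
L_2(4.1) = (4.1 - 3)/(7 - 3) × (4.1 - 5)/(7 - 5) × (4.1 - 9)/(7 - 9) = -0.303188
L_3(4.1) = (4.1 - 3)/(9 - 3) × (4.1 - 5)/(9 - 5) × (4.1 - 7)/(9 - 7) = 0.059813

P(4.1) = (-13)×L_0(4.1) + (-5)×L_1(4.1) + 12×L_2(4.1) + (-3)×L_3(4.1)
P(4.1) = -12.166063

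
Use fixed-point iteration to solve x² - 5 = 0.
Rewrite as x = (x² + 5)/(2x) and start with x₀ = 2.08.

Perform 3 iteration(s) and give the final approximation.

Equation: x² - 5 = 0
Fixed-point form: x = (x² + 5)/(2x)
x₀ = 2.08

x_1 = g(2.080000) = 2.241923
x_2 = g(2.241923) = 2.236076
x_3 = g(2.236076) = 2.236068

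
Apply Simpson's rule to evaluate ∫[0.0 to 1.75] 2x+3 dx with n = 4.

f(x) = 2x+3
a = 0.0, b = 1.75, n = 4
h = (b - a)/n = 0.437500

Simpson's rule: (h/3)[f(x₀) + 4f(x₁) + 2f(x₂) + ... + f(xₙ)]

x_0 = 0.0000, f(x_0) = 3.000000, coefficient = 1
x_1 = 0.4375, f(x_1) = 3.875000, coefficient = 4
x_2 = 0.8750, f(x_2) = 4.750000, coefficient = 2
x_3 = 1.3125, f(x_3) = 5.625000, coefficient = 4
x_4 = 1.7500, f(x_4) = 6.500000, coefficient = 1

I ≈ (0.437500/3) × 57.000000 = 8.312500
Exact value: 8.312500
Error: 0.000000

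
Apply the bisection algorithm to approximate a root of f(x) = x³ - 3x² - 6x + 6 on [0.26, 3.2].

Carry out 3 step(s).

f(x) = x³ - 3x² - 6x + 6
Initial interval: [0.26, 3.2]

Iteration 1:
  c_1 = (0.260000 + 3.200000)/2 = 1.730000
  f(c_1) = f(1.730000) = -8.180983
  f(a) × f(c) < 0, new interval: [0.260000, 1.730000]
Iteration 2:
  c_2 = (0.260000 + 1.730000)/2 = 0.995000
  f(c_2) = f(0.995000) = -1.955000
  f(a) × f(c) < 0, new interval: [0.260000, 0.995000]
Iteration 3:
  c_3 = (0.260000 + 0.995000)/2 = 0.627500
  f(c_3) = f(0.627500) = 1.300813
  f(a) × f(c) ≥ 0, new interval: [0.627500, 0.995000]

After 3 iteration(s), the approximation is c_3 = 0.627500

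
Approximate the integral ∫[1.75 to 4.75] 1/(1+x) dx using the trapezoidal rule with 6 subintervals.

f(x) = 1/(1+x)
a = 1.75, b = 4.75, n = 6
h = (b - a)/n = 0.500000

Trapezoidal rule: (h/2)[f(x₀) + 2f(x₁) + 2f(x₂) + ... + f(xₙ)]

x_0 = 1.7500, f(x_0) = 0.363636, coefficient = 1
x_1 = 2.2500, f(x_1) = 0.307692, coefficient = 2
x_2 = 2.7500, f(x_2) = 0.266667, coefficient = 2
x_3 = 3.2500, f(x_3) = 0.235294, coefficient = 2
x_4 = 3.7500, f(x_4) = 0.210526, coefficient = 2
x_5 = 4.2500, f(x_5) = 0.190476, coefficient = 2
x_6 = 4.7500, f(x_6) = 0.173913, coefficient = 1

I ≈ (0.500000/2) × 2.958861 = 0.739715
Exact value: 0.737599
Error: 0.002116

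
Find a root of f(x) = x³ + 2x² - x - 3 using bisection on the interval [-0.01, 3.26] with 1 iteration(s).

f(x) = x³ + 2x² - x - 3
Initial interval: [-0.01, 3.26]

Iteration 1:
  c_1 = (-0.010000 + 3.260000)/2 = 1.625000
  f(c_1) = f(1.625000) = 4.947266
  f(a) × f(c) < 0, new interval: [-0.010000, 1.625000]

After 1 iteration(s), the approximation is c_1 = 1.625000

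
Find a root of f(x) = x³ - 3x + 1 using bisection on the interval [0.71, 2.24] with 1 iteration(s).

f(x) = x³ - 3x + 1
Initial interval: [0.71, 2.24]

Iteration 1:
  c_1 = (0.710000 + 2.240000)/2 = 1.475000
  f(c_1) = f(1.475000) = -0.215953
  f(a) × f(c) ≥ 0, new interval: [1.475000, 2.240000]

After 1 iteration(s), the approximation is c_1 = 1.475000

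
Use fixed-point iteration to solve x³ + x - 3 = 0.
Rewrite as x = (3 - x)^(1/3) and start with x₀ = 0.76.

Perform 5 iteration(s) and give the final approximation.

Equation: x³ + x - 3 = 0
Fixed-point form: x = (3 - x)^(1/3)
x₀ = 0.76

x_1 = g(0.760000) = 1.308427
x_2 = g(1.308427) = 1.191508
x_3 = g(1.191508) = 1.218350
x_4 = g(1.218350) = 1.212293
x_5 = g(1.212293) = 1.213665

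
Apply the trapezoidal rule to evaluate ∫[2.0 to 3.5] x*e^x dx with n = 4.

f(x) = x*e^x
a = 2.0, b = 3.5, n = 4
h = (b - a)/n = 0.375000

Trapezoidal rule: (h/2)[f(x₀) + 2f(x₁) + 2f(x₂) + ... + f(xₙ)]

x_0 = 2.0000, f(x_0) = 14.778112, coefficient = 1
x_1 = 2.3750, f(x_1) = 25.533656, coefficient = 2
x_2 = 2.7500, f(x_2) = 43.017238, coefficient = 2
x_3 = 3.1250, f(x_3) = 71.124672, coefficient = 2
x_4 = 3.5000, f(x_4) = 115.904082, coefficient = 1

I ≈ (0.375000/2) × 410.033326 = 76.881249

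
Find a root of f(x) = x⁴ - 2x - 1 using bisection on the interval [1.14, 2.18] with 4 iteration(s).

f(x) = x⁴ - 2x - 1
Initial interval: [1.14, 2.18]

Iteration 1:
  c_1 = (1.140000 + 2.180000)/2 = 1.660000
  f(c_1) = f(1.660000) = 3.273331
  f(a) × f(c) < 0, new interval: [1.140000, 1.660000]
Iteration 2:
  c_2 = (1.140000 + 1.660000)/2 = 1.400000
  f(c_2) = f(1.400000) = 0.041600
  f(a) × f(c) < 0, new interval: [1.140000, 1.400000]
Iteration 3:
  c_3 = (1.140000 + 1.400000)/2 = 1.270000
  f(c_3) = f(1.270000) = -0.938554
  f(a) × f(c) ≥ 0, new interval: [1.270000, 1.400000]
Iteration 4:
  c_4 = (1.270000 + 1.400000)/2 = 1.335000
  f(c_4) = f(1.335000) = -0.493674
  f(a) × f(c) ≥ 0, new interval: [1.335000, 1.400000]

After 4 iteration(s), the approximation is c_4 = 1.335000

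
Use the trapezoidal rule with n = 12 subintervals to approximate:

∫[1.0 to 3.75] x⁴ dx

f(x) = x⁴
a = 1.0, b = 3.75, n = 12
h = (b - a)/n = 0.229167

Trapezoidal rule: (h/2)[f(x₀) + 2f(x₁) + 2f(x₂) + ... + f(xₙ)]

x_0 = 1.0000, f(x_0) = 1.000000, coefficient = 1
x_1 = 1.2292, f(x_1) = 2.282670, coefficient = 2
x_2 = 1.4583, f(x_2) = 4.523006, coefficient = 2
x_3 = 1.6875, f(x_3) = 8.109146, coefficient = 2
x_4 = 1.9167, f(x_4) = 13.495419, coefficient = 2
x_5 = 2.1458, f(x_5) = 21.202348, coefficient = 2
x_6 = 2.3750, f(x_6) = 31.816650, coefficient = 2
x_7 = 2.6042, f(x_7) = 45.991238, coefficient = 2
x_8 = 2.8333, f(x_8) = 64.445216, coefficient = 2
x_9 = 3.0625, f(x_9) = 87.963882, coefficient = 2
x_10 = 3.2917, f(x_10) = 117.398730, coefficient = 2
x_11 = 3.5208, f(x_11) = 153.667444, coefficient = 2
x_12 = 3.7500, f(x_12) = 197.753906, coefficient = 1

I ≈ (0.229167/2) × 1300.545406 = 149.020828
Exact value: 148.115430
Error: 0.905398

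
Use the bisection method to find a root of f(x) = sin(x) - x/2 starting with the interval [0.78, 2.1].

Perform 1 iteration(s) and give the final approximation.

f(x) = sin(x) - x/2
Initial interval: [0.78, 2.1]

Iteration 1:
  c_1 = (0.780000 + 2.100000)/2 = 1.440000
  f(c_1) = f(1.440000) = 0.271458
  f(a) × f(c) ≥ 0, new interval: [1.440000, 2.100000]

After 1 iteration(s), the approximation is c_1 = 1.440000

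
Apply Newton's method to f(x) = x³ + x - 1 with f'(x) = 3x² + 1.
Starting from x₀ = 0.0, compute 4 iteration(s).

f(x) = x³ + x - 1
f'(x) = 3x² + 1
x₀ = 0.0

Newton-Raphson formula: x_{n+1} = x_n - f(x_n)/f'(x_n)

Iteration 1:
  f(0.000000) = -1.000000
  f'(0.000000) = 1.000000
  x_1 = 0.000000 - (-1.000000)/1.000000 = 1.000000
Iteration 2:
  f(1.000000) = 1.000000
  f'(1.000000) = 4.000000
  x_2 = 1.000000 - 1.000000/4.000000 = 0.750000
Iteration 3:
  f(0.750000) = 0.171875
  f'(0.750000) = 2.687500
  x_3 = 0.750000 - 0.171875/2.687500 = 0.686047
Iteration 4:
  f(0.686047) = 0.008941
  f'(0.686047) = 2.411979
  x_4 = 0.686047 - 0.008941/2.411979 = 0.682340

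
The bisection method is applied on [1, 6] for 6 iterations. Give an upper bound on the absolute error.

Bisection error bound: |error| ≤ (b-a)/2^n
|error| ≤ (6 - 1)/2^6 = 5/2^6
|error| ≤ 0.0781250000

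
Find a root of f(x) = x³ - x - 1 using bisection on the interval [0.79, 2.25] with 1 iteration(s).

f(x) = x³ - x - 1
Initial interval: [0.79, 2.25]

Iteration 1:
  c_1 = (0.790000 + 2.250000)/2 = 1.520000
  f(c_1) = f(1.520000) = 0.991808
  f(a) × f(c) < 0, new interval: [0.790000, 1.520000]

After 1 iteration(s), the approximation is c_1 = 1.520000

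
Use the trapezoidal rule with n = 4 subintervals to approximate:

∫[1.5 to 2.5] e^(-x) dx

f(x) = e^(-x)
a = 1.5, b = 2.5, n = 4
h = (b - a)/n = 0.250000

Trapezoidal rule: (h/2)[f(x₀) + 2f(x₁) + 2f(x₂) + ... + f(xₙ)]

x_0 = 1.5000, f(x_0) = 0.223130, coefficient = 1
x_1 = 1.7500, f(x_1) = 0.173774, coefficient = 2
x_2 = 2.0000, f(x_2) = 0.135335, coefficient = 2
x_3 = 2.2500, f(x_3) = 0.105399, coefficient = 2
x_4 = 2.5000, f(x_4) = 0.082085, coefficient = 1

I ≈ (0.250000/2) × 1.134232 = 0.141779
Exact value: 0.141045
Error: 0.000734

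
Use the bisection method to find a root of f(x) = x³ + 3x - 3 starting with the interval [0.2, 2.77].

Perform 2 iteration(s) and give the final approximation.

f(x) = x³ + 3x - 3
Initial interval: [0.2, 2.77]

Iteration 1:
  c_1 = (0.200000 + 2.770000)/2 = 1.485000
  f(c_1) = f(1.485000) = 4.729759
  f(a) × f(c) < 0, new interval: [0.200000, 1.485000]
Iteration 2:
  c_2 = (0.200000 + 1.485000)/2 = 0.842500
  f(c_2) = f(0.842500) = 0.125512
  f(a) × f(c) < 0, new interval: [0.200000, 0.842500]

After 2 iteration(s), the approximation is c_2 = 0.842500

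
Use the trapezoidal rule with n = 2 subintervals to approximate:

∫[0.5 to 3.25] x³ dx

f(x) = x³
a = 0.5, b = 3.25, n = 2
h = (b - a)/n = 1.375000

Trapezoidal rule: (h/2)[f(x₀) + 2f(x₁) + 2f(x₂) + ... + f(xₙ)]

x_0 = 0.5000, f(x_0) = 0.125000, coefficient = 1
x_1 = 1.8750, f(x_1) = 6.591797, coefficient = 2
x_2 = 3.2500, f(x_2) = 34.328125, coefficient = 1

I ≈ (1.375000/2) × 47.636719 = 32.750244
Exact value: 27.875977
Error: 4.874268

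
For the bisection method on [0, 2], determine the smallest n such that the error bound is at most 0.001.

We need (b-a)/2^n ≤ 0.001
(2 - 0)/2^n ≤ 0.001
2/2^n ≤ 0.001
2^n ≥ 2000
n ≥ log₂(2000) = 10.97
n ≥ 11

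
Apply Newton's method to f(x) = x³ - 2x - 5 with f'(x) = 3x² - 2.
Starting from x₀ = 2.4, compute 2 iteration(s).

f(x) = x³ - 2x - 5
f'(x) = 3x² - 2
x₀ = 2.4

Newton-Raphson formula: x_{n+1} = x_n - f(x_n)/f'(x_n)

Iteration 1:
  f(2.400000) = 4.024000
  f'(2.400000) = 15.280000
  x_1 = 2.400000 - 4.024000/15.280000 = 2.136649
Iteration 2:
  f(2.136649) = 0.481082
  f'(2.136649) = 11.695810
  x_2 = 2.136649 - 0.481082/11.695810 = 2.095516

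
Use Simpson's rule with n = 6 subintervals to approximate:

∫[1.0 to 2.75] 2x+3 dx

f(x) = 2x+3
a = 1.0, b = 2.75, n = 6
h = (b - a)/n = 0.291667

Simpson's rule: (h/3)[f(x₀) + 4f(x₁) + 2f(x₂) + ... + f(xₙ)]

x_0 = 1.0000, f(x_0) = 5.000000, coefficient = 1
x_1 = 1.2917, f(x_1) = 5.583333, coefficient = 4
x_2 = 1.5833, f(x_2) = 6.166667, coefficient = 2
x_3 = 1.8750, f(x_3) = 6.750000, coefficient = 4
x_4 = 2.1667, f(x_4) = 7.333333, coefficient = 2
x_5 = 2.4583, f(x_5) = 7.916667, coefficient = 4
x_6 = 2.7500, f(x_6) = 8.500000, coefficient = 1

I ≈ (0.291667/3) × 121.500000 = 11.812500
Exact value: 11.812500
Error: 0.000000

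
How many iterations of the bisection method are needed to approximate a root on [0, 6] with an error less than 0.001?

We need (b-a)/2^n ≤ 0.001
(6 - 0)/2^n ≤ 0.001
6/2^n ≤ 0.001
2^n ≥ 6000
n ≥ log₂(6000) = 12.55
n ≥ 13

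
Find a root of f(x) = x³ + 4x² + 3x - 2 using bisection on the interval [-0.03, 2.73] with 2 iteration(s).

f(x) = x³ + 4x² + 3x - 2
Initial interval: [-0.03, 2.73]

Iteration 1:
  c_1 = (-0.030000 + 2.730000)/2 = 1.350000
  f(c_1) = f(1.350000) = 11.800375
  f(a) × f(c) < 0, new interval: [-0.030000, 1.350000]
Iteration 2:
  c_2 = (-0.030000 + 1.350000)/2 = 0.660000
  f(c_2) = f(0.660000) = 2.009896
  f(a) × f(c) < 0, new interval: [-0.030000, 0.660000]

After 2 iteration(s), the approximation is c_2 = 0.660000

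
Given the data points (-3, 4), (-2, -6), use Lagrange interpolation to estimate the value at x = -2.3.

Lagrange interpolation formula:
P(x) = Σ yᵢ × Lᵢ(x)
where Lᵢ(x) = Π_{j≠i} (x - xⱼ)/(xᵢ - xⱼ)

L_0(-2.3) = (-2.3 - (-2))/(-3 - (-2)) = 0.300000
L_1(-2.3) = (-2.3 - (-3))/(-2 - (-3)) = 0.700000

P(-2.3) = 4×L_0(-2.3) + (-6)×L_1(-2.3)
P(-2.3) = -3.000000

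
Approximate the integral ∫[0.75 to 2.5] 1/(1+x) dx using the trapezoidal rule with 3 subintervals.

f(x) = 1/(1+x)
a = 0.75, b = 2.5, n = 3
h = (b - a)/n = 0.583333

Trapezoidal rule: (h/2)[f(x₀) + 2f(x₁) + 2f(x₂) + ... + f(xₙ)]

x_0 = 0.7500, f(x_0) = 0.571429, coefficient = 1
x_1 = 1.3333, f(x_1) = 0.428571, coefficient = 2
x_2 = 1.9167, f(x_2) = 0.342857, coefficient = 2
x_3 = 2.5000, f(x_3) = 0.285714, coefficient = 1

I ≈ (0.583333/2) × 2.400000 = 0.700000
Exact value: 0.693147
Error: 0.006853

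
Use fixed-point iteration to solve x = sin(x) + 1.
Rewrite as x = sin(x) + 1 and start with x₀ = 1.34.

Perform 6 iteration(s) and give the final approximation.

Equation: x = sin(x) + 1
Fixed-point form: x = sin(x) + 1
x₀ = 1.34

x_1 = g(1.340000) = 1.973485
x_2 = g(1.973485) = 1.920011
x_3 = g(1.920011) = 1.939642
x_4 = g(1.939642) = 1.932744
x_5 = g(1.932744) = 1.935209
x_6 = g(1.935209) = 1.934333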